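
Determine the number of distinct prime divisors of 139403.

139403 = 11 · 12673
12673 = 19 · 667
667 = 23 · 29
139403 = 11 · 19 · 23 · 29, which has 4 distinct prime factors.

4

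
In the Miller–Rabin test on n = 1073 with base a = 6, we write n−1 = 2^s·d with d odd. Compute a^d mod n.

734

1073 − 1 = 1072 = 2^4 · 67, so d = 67.
6^1 ≡ 6 (mod 1073)
6^2 ≡ 6^2 = 36 ≡ 36 (mod 1073)
6^4 ≡ 36^2 = 1296 ≡ 223 (mod 1073)
6^8 ≡ 223^2 = 49729 ≡ 371 (mod 1073)
6^16 ≡ 371^2 = 137641 ≡ 297 (mod 1073)
6^32 ≡ 297^2 = 88209 ≡ 223 (mod 1073)
6^64 ≡ 223^2 = 49729 ≡ 371 (mod 1073)
67 = 64 + 2 + 1 in binary powers of 2.
So 6^67 ≡ 371 · 36 · 6 ≡ 734 (mod 1073).
Squaring chain: 734 → 110 → 297 → 223; never reaches −1, so base 6 is a Miller–Rabin witness that 1073 is composite.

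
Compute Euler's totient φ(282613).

268800

Factor: 282613 = 41 · 61 · 113.
φ(282613) = (41−1) · (61−1) · (113−1) = 40 · 60 · 112 = 268800.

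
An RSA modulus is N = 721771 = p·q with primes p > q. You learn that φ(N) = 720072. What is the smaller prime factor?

823

φ(n) = (p−1)(q−1) = n − (p+q) + 1, so p + q = 721771 − 720072 + 1 = 1700.
p and q are the roots of t² − 1700t + 721771 = 0.
Discriminant: 1700² − 4·721771 = 2890000 − 2887084 = 2916; √2916 = 54.
q = (1700 − 54)/2 = 823, p = (1700 + 54)/2 = 877.
Check: 823 · 877 = 721771.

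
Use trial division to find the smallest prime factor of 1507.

1507 is odd.
Digit sum 13, not divisible by 3.
Ends in 7: not divisible by 5.
7: 1507 = 7·215 + 2
11: 1507 = 11·137

11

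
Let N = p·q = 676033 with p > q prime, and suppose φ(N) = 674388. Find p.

φ(n) = (p−1)(q−1) = n − (p+q) + 1, so p + q = 676033 − 674388 + 1 = 1646.
p and q are the roots of t² − 1646t + 676033 = 0.
Discriminant: 1646² − 4·676033 = 2709316 − 2704132 = 5184; √5184 = 72.
q = (1646 − 72)/2 = 787, p = (1646 + 72)/2 = 859.
Check: 787 · 859 = 676033.

859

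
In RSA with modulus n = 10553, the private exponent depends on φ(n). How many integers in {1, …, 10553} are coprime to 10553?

Factor: 10553 = 61 · 173.
φ(10553) = (61−1) · (173−1) = 60 · 172 = 10320.

10320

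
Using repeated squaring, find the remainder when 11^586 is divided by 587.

1

11^1 ≡ 11 (mod 587)
11^2 ≡ 11^2 = 121 ≡ 121 (mod 587)
11^4 ≡ 121^2 = 14641 ≡ 553 (mod 587)
11^8 ≡ 553^2 = 305809 ≡ 569 (mod 587)
11^16 ≡ 569^2 = 323761 ≡ 324 (mod 587)
11^32 ≡ 324^2 = 104976 ≡ 490 (mod 587)
11^64 ≡ 490^2 = 240100 ≡ 17 (mod 587)
11^128 ≡ 17^2 = 289 ≡ 289 (mod 587)
11^256 ≡ 289^2 = 83521 ≡ 167 (mod 587)
11^512 ≡ 167^2 = 27889 ≡ 300 (mod 587)
586 = 512 + 64 + 8 + 2 in binary powers of 2.
So 11^586 ≡ 300 · 17 · 569 · 121 ≡ 1 (mod 587).
Since the result is 1, base 11 gives no evidence that 587 is composite.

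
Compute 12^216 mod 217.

64

12^1 ≡ 12 (mod 217)
12^2 ≡ 12^2 = 144 ≡ 144 (mod 217)
12^4 ≡ 144^2 = 20736 ≡ 121 (mod 217)
12^8 ≡ 121^2 = 14641 ≡ 102 (mod 217)
12^16 ≡ 102^2 = 10404 ≡ 205 (mod 217)
12^32 ≡ 205^2 = 42025 ≡ 144 (mod 217)
12^64 ≡ 144^2 = 20736 ≡ 121 (mod 217)
12^128 ≡ 121^2 = 14641 ≡ 102 (mod 217)
216 = 128 + 64 + 16 + 8 in binary powers of 2.
So 12^216 ≡ 102 · 121 · 205 · 102 ≡ 64 (mod 217).
Since 64 ≠ 1, base 12 is a Fermat witness: 217 is composite.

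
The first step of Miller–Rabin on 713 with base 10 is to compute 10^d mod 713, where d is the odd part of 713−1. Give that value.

493

713 − 1 = 712 = 2^3 · 89, so d = 89.
10^1 ≡ 10 (mod 713)
10^2 ≡ 10^2 = 100 ≡ 100 (mod 713)
10^4 ≡ 100^2 = 10000 ≡ 18 (mod 713)
10^8 ≡ 18^2 = 324 ≡ 324 (mod 713)
10^16 ≡ 324^2 = 104976 ≡ 165 (mod 713)
10^32 ≡ 165^2 = 27225 ≡ 131 (mod 713)
10^64 ≡ 131^2 = 17161 ≡ 49 (mod 713)
89 = 64 + 16 + 8 + 1 in binary powers of 2.
So 10^89 ≡ 49 · 165 · 324 · 10 ≡ 493 (mod 713).
Squaring chain: 493 → 629 → 639; never reaches −1, so base 10 is a Miller–Rabin witness that 713 is composite.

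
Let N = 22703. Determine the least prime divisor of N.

22703 is odd.
Digit sum 14, not divisible by 3.
Ends in 3: not divisible by 5.
7: 22703 = 7·3243 + 2
11: 22703 = 11·2063 + 10
13: 22703 = 13·1746 + 5
17: 22703 = 17·1335 + 8
19: 22703 = 19·1194 + 17
23: 22703 = 23·987 + 2
29: 22703 = 29·782 + 25
31: 22703 = 31·732 + 11
37: 22703 = 37·613 + 22
41: 22703 = 41·553 + 30
43: 22703 = 43·527 + 42
47: 22703 = 47·483 + 2
53: 22703 = 53·428 + 19
59: 22703 = 59·384 + 47
61: 22703 = 61·372 + 11
67: 22703 = 67·338 + 57
71: 22703 = 71·319 + 54
73: 22703 = 73·311

73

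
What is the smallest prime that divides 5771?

29

5771 is odd.
Digit sum 20, not divisible by 3.
Ends in 1: not divisible by 5.
7: 5771 = 7·824 + 3
11: 5771 = 11·524 + 7
13: 5771 = 13·443 + 12
17: 5771 = 17·339 + 8
19: 5771 = 19·303 + 14
23: 5771 = 23·250 + 21
29: 5771 = 29·199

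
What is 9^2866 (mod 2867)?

619

9^1 ≡ 9 (mod 2867)
9^2 ≡ 9^2 = 81 ≡ 81 (mod 2867)
9^4 ≡ 81^2 = 6561 ≡ 827 (mod 2867)
9^8 ≡ 827^2 = 683929 ≡ 1583 (mod 2867)
9^16 ≡ 1583^2 = 2505889 ≡ 131 (mod 2867)
9^32 ≡ 131^2 = 17161 ≡ 2826 (mod 2867)
9^64 ≡ 2826^2 = 7986276 ≡ 1681 (mod 2867)
9^128 ≡ 1681^2 = 2825761 ≡ 1766 (mod 2867)
9^256 ≡ 1766^2 = 3118756 ≡ 2327 (mod 2867)
9^512 ≡ 2327^2 = 5414929 ≡ 2033 (mod 2867)
9^1024 ≡ 2033^2 = 4133089 ≡ 1742 (mod 2867)
9^2048 ≡ 1742^2 = 3034564 ≡ 1278 (mod 2867)
2866 = 2048 + 512 + 256 + 32 + 16 + 2 in binary powers of 2.
So 9^2866 ≡ 1278 · 2033 · 2327 · 2826 · 131 · 81 ≡ 619 (mod 2867).
Since 619 ≠ 1, base 9 is a Fermat witness: 2867 is composite.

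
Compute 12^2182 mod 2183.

12^1 ≡ 12 (mod 2183)
12^2 ≡ 12^2 = 144 ≡ 144 (mod 2183)
12^4 ≡ 144^2 = 20736 ≡ 1089 (mod 2183)
12^8 ≡ 1089^2 = 1185921 ≡ 552 (mod 2183)
12^16 ≡ 552^2 = 304704 ≡ 1267 (mod 2183)
12^32 ≡ 1267^2 = 1605289 ≡ 784 (mod 2183)
12^64 ≡ 784^2 = 614656 ≡ 1233 (mod 2183)
12^128 ≡ 1233^2 = 1520289 ≡ 921 (mod 2183)
12^256 ≡ 921^2 = 848241 ≡ 1237 (mod 2183)
12^512 ≡ 1237^2 = 1530169 ≡ 2069 (mod 2183)
12^1024 ≡ 2069^2 = 4280761 ≡ 2081 (mod 2183)
12^2048 ≡ 2081^2 = 4330561 ≡ 1672 (mod 2183)
2182 = 2048 + 128 + 4 + 2 in binary powers of 2.
So 12^2182 ≡ 1672 · 921 · 1089 · 144 ≡ 164 (mod 2183).
Since 164 ≠ 1, base 12 is a Fermat witness: 2183 is composite.

164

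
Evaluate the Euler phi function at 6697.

Factor: 6697 = 37 · 181.
φ(6697) = (37−1) · (181−1) = 36 · 180 = 6480.

6480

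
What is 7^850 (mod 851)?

7^1 ≡ 7 (mod 851)
7^2 ≡ 7^2 = 49 ≡ 49 (mod 851)
7^4 ≡ 49^2 = 2401 ≡ 699 (mod 851)
7^8 ≡ 699^2 = 488601 ≡ 127 (mod 851)
7^16 ≡ 127^2 = 16129 ≡ 811 (mod 851)
7^32 ≡ 811^2 = 657721 ≡ 749 (mod 851)
7^64 ≡ 749^2 = 561001 ≡ 192 (mod 851)
7^128 ≡ 192^2 = 36864 ≡ 271 (mod 851)
7^256 ≡ 271^2 = 73441 ≡ 255 (mod 851)
7^512 ≡ 255^2 = 65025 ≡ 349 (mod 851)
850 = 512 + 256 + 64 + 16 + 2 in binary powers of 2.
So 7^850 ≡ 349 · 255 · 192 · 811 · 49 ≡ 255 (mod 851).
Since 255 ≠ 1, base 7 is a Fermat witness: 851 is composite.

255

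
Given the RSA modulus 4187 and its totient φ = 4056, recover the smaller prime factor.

φ(n) = (p−1)(q−1) = n − (p+q) + 1, so p + q = 4187 − 4056 + 1 = 132.
p and q are the roots of t² − 132t + 4187 = 0.
Discriminant: 132² − 4·4187 = 17424 − 16748 = 676; √676 = 26.
q = (132 − 26)/2 = 53, p = (132 + 26)/2 = 79.
Check: 53 · 79 = 4187.

53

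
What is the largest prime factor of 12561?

12561 = 3 · 4187
4187 = 53 · 79
79 is prime.
So 12561 = 3 · 53 · 79; the largest prime factor is 79.

79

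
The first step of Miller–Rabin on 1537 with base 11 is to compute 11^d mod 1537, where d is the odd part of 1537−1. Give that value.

1537 − 1 = 1536 = 2^9 · 3, so d = 3.
11^1 ≡ 11 (mod 1537)
11^2 ≡ 11^2 = 121 ≡ 121 (mod 1537)
3 = 2 + 1 in binary powers of 2.
So 11^3 ≡ 121 · 11 ≡ 1331 (mod 1537).
Squaring chain: 1331 → 937 → 342 → 152 → 49 → 864 → 1051 → 1035 → 1473; never reaches −1, so base 11 is a Miller–Rabin witness that 1537 is composite.

1331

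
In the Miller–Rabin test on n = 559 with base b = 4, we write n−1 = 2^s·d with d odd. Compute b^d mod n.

441

559 − 1 = 558 = 2^1 · 279, so d = 279.
4^1 ≡ 4 (mod 559)
4^2 ≡ 4^2 = 16 ≡ 16 (mod 559)
4^4 ≡ 16^2 = 256 ≡ 256 (mod 559)
4^8 ≡ 256^2 = 65536 ≡ 133 (mod 559)
4^16 ≡ 133^2 = 17689 ≡ 360 (mod 559)
4^32 ≡ 360^2 = 129600 ≡ 471 (mod 559)
4^64 ≡ 471^2 = 221841 ≡ 477 (mod 559)
4^128 ≡ 477^2 = 227529 ≡ 16 (mod 559)
4^256 ≡ 16^2 = 256 ≡ 256 (mod 559)
279 = 256 + 16 + 4 + 2 + 1 in binary powers of 2.
So 4^279 ≡ 256 · 360 · 256 · 16 · 4 ≡ 441 (mod 559).
Squaring chain: 441; never reaches −1, so base 4 is a Miller–Rabin witness that 559 is composite.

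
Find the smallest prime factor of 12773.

12773 is odd.
Digit sum 20, not divisible by 3.
Ends in 3: not divisible by 5.
7: 12773 = 7·1824 + 5
11: 12773 = 11·1161 + 2
13: 12773 = 13·982 + 7
17: 12773 = 17·751 + 6
19: 12773 = 19·672 + 5
23: 12773 = 23·555 + 8
29: 12773 = 29·440 + 13
31: 12773 = 31·412 + 1
37: 12773 = 37·345 + 8
41: 12773 = 41·311 + 22
43: 12773 = 43·297 + 2
47: 12773 = 47·271 + 36
53: 12773 = 53·241

53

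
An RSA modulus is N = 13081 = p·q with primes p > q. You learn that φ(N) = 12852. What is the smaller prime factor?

103

φ(n) = (p−1)(q−1) = n − (p+q) + 1, so p + q = 13081 − 12852 + 1 = 230.
p and q are the roots of t² − 230t + 13081 = 0.
Discriminant: 230² − 4·13081 = 52900 − 52324 = 576; √576 = 24.
q = (230 − 24)/2 = 103, p = (230 + 24)/2 = 127.
Check: 103 · 127 = 13081.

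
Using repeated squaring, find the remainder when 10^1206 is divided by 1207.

1080

10^1 ≡ 10 (mod 1207)
10^2 ≡ 10^2 = 100 ≡ 100 (mod 1207)
10^4 ≡ 100^2 = 10000 ≡ 344 (mod 1207)
10^8 ≡ 344^2 = 118336 ≡ 50 (mod 1207)
10^16 ≡ 50^2 = 2500 ≡ 86 (mod 1207)
10^32 ≡ 86^2 = 7396 ≡ 154 (mod 1207)
10^64 ≡ 154^2 = 23716 ≡ 783 (mod 1207)
10^128 ≡ 783^2 = 613089 ≡ 1140 (mod 1207)
10^256 ≡ 1140^2 = 1299600 ≡ 868 (mod 1207)
10^512 ≡ 868^2 = 753424 ≡ 256 (mod 1207)
10^1024 ≡ 256^2 = 65536 ≡ 358 (mod 1207)
1206 = 1024 + 128 + 32 + 16 + 4 + 2 in binary powers of 2.
So 10^1206 ≡ 358 · 1140 · 154 · 86 · 344 · 100 ≡ 1080 (mod 1207).
Since 1080 ≠ 1, base 10 is a Fermat witness: 1207 is composite.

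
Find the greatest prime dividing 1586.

61

1586 = 2 · 793
793 = 13 · 61
61 is prime.
So 1586 = 2 · 13 · 61; the largest prime factor is 61.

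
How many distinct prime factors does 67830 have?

67830 = 2 · 33915
33915 = 3 · 11305
11305 = 5 · 2261
2261 = 7 · 323
323 = 17 · 19
67830 = 2 · 3 · 5 · 7 · 17 · 19, which has 6 distinct prime factors.

6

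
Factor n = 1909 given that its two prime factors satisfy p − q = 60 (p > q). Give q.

23

Since p = q + 60, we have 1909 = q(q + 60), so q² + 60q − 1909 = 0.
Discriminant: 60² + 4·1909 = 3600 + 7636 = 11236; √11236 = 106.
q = (−60 + 106)/2 = 23, and p = q + 60 = 83.
Check: 23 · 83 = 1909.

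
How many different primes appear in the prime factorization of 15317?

15317 = 17^2 · 53
15317 = 17^2 · 53, which has 2 distinct prime factors.

2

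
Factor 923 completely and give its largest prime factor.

923 = 13 · 71
71 is prime.
So 923 = 13 · 71; the largest prime factor is 71.

71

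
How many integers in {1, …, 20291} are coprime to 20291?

Factor: 20291 = 103 · 197.
φ(20291) = (103−1) · (197−1) = 102 · 196 = 19992.

19992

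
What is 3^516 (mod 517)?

3^1 ≡ 3 (mod 517)
3^2 ≡ 3^2 = 9 ≡ 9 (mod 517)
3^4 ≡ 9^2 = 81 ≡ 81 (mod 517)
3^8 ≡ 81^2 = 6561 ≡ 357 (mod 517)
3^16 ≡ 357^2 = 127449 ≡ 267 (mod 517)
3^32 ≡ 267^2 = 71289 ≡ 460 (mod 517)
3^64 ≡ 460^2 = 211600 ≡ 147 (mod 517)
3^128 ≡ 147^2 = 21609 ≡ 412 (mod 517)
3^256 ≡ 412^2 = 169744 ≡ 168 (mod 517)
3^512 ≡ 168^2 = 28224 ≡ 306 (mod 517)
516 = 512 + 4 in binary powers of 2.
So 3^516 ≡ 306 · 81 ≡ 487 (mod 517).
Since 487 ≠ 1, base 3 is a Fermat witness: 517 is composite.

487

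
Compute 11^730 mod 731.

11^1 ≡ 11 (mod 731)
11^2 ≡ 11^2 = 121 ≡ 121 (mod 731)
11^4 ≡ 121^2 = 14641 ≡ 21 (mod 731)
11^8 ≡ 21^2 = 441 ≡ 441 (mod 731)
11^16 ≡ 441^2 = 194481 ≡ 35 (mod 731)
11^32 ≡ 35^2 = 1225 ≡ 494 (mod 731)
11^64 ≡ 494^2 = 244036 ≡ 613 (mod 731)
11^128 ≡ 613^2 = 375769 ≡ 35 (mod 731)
11^256 ≡ 35^2 = 1225 ≡ 494 (mod 731)
11^512 ≡ 494^2 = 244036 ≡ 613 (mod 731)
730 = 512 + 128 + 64 + 16 + 8 + 2 in binary powers of 2.
So 11^730 ≡ 613 · 35 · 613 · 35 · 441 · 121 ≡ 508 (mod 731).
Since 508 ≠ 1, base 11 is a Fermat witness: 731 is composite.

508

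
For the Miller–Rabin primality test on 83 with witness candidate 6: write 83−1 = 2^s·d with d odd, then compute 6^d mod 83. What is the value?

82

83 − 1 = 82 = 2^1 · 41, so d = 41.
6^1 ≡ 6 (mod 83)
6^2 ≡ 6^2 = 36 ≡ 36 (mod 83)
6^4 ≡ 36^2 = 1296 ≡ 51 (mod 83)
6^8 ≡ 51^2 = 2601 ≡ 28 (mod 83)
6^16 ≡ 28^2 = 784 ≡ 37 (mod 83)
6^32 ≡ 37^2 = 1369 ≡ 41 (mod 83)
41 = 32 + 8 + 1 in binary powers of 2.
So 6^41 ≡ 41 · 28 · 6 ≡ 82 (mod 83).
Since 6^d ≡ 82 (mod 83), base 6 does not prove 83 composite.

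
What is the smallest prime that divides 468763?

23

468763 is odd.
Digit sum 34, not divisible by 3.
Ends in 3: not divisible by 5.
7: 468763 = 7·66966 + 1
11: 468763 = 11·42614 + 9
13: 468763 = 13·36058 + 9
17: 468763 = 17·27574 + 5
19: 468763 = 19·24671 + 14
23: 468763 = 23·20381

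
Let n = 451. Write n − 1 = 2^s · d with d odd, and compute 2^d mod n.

32

451 − 1 = 450 = 2^1 · 225, so d = 225.
2^1 ≡ 2 (mod 451)
2^2 ≡ 2^2 = 4 ≡ 4 (mod 451)
2^4 ≡ 4^2 = 16 ≡ 16 (mod 451)
2^8 ≡ 16^2 = 256 ≡ 256 (mod 451)
2^16 ≡ 256^2 = 65536 ≡ 141 (mod 451)
2^32 ≡ 141^2 = 19881 ≡ 37 (mod 451)
2^64 ≡ 37^2 = 1369 ≡ 16 (mod 451)
2^128 ≡ 16^2 = 256 ≡ 256 (mod 451)
225 = 128 + 64 + 32 + 1 in binary powers of 2.
So 2^225 ≡ 256 · 16 · 37 · 2 ≡ 32 (mod 451).
Squaring chain: 32; never reaches −1, so base 2 is a Miller–Rabin witness that 451 is composite.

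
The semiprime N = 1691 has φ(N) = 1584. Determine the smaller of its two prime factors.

19

φ(n) = (p−1)(q−1) = n − (p+q) + 1, so p + q = 1691 − 1584 + 1 = 108.
p and q are the roots of t² − 108t + 1691 = 0.
Discriminant: 108² − 4·1691 = 11664 − 6764 = 4900; √4900 = 70.
q = (108 − 70)/2 = 19, p = (108 + 70)/2 = 89.
Check: 19 · 89 = 1691.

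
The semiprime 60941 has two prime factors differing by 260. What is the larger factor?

409

Since p = q + 260, we have 60941 = q(q + 260), so q² + 260q − 60941 = 0.
Discriminant: 260² + 4·60941 = 67600 + 243764 = 311364; √311364 = 558.
q = (−260 + 558)/2 = 149, and p = q + 260 = 409.
Check: 149 · 409 = 60941.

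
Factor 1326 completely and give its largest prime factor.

1326 = 2 · 663
663 = 3 · 221
221 = 13 · 17
17 is prime.
So 1326 = 2 · 3 · 13 · 17; the largest prime factor is 17.

17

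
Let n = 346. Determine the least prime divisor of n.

346 is even: 2 divides it.

2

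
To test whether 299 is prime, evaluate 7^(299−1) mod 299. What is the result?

108

7^1 ≡ 7 (mod 299)
7^2 ≡ 7^2 = 49 ≡ 49 (mod 299)
7^4 ≡ 49^2 = 2401 ≡ 9 (mod 299)
7^8 ≡ 9^2 = 81 ≡ 81 (mod 299)
7^16 ≡ 81^2 = 6561 ≡ 282 (mod 299)
7^32 ≡ 282^2 = 79524 ≡ 289 (mod 299)
7^64 ≡ 289^2 = 83521 ≡ 100 (mod 299)
7^128 ≡ 100^2 = 10000 ≡ 133 (mod 299)
7^256 ≡ 133^2 = 17689 ≡ 48 (mod 299)
298 = 256 + 32 + 8 + 2 in binary powers of 2.
So 7^298 ≡ 48 · 289 · 81 · 49 ≡ 108 (mod 299).
Since 108 ≠ 1, base 7 is a Fermat witness: 299 is composite.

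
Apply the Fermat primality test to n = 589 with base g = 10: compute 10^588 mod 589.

349

10^1 ≡ 10 (mod 589)
10^2 ≡ 10^2 = 100 ≡ 100 (mod 589)
10^4 ≡ 100^2 = 10000 ≡ 576 (mod 589)
10^8 ≡ 576^2 = 331776 ≡ 169 (mod 589)
10^16 ≡ 169^2 = 28561 ≡ 289 (mod 589)
10^32 ≡ 289^2 = 83521 ≡ 472 (mod 589)
10^64 ≡ 472^2 = 222784 ≡ 142 (mod 589)
10^128 ≡ 142^2 = 20164 ≡ 138 (mod 589)
10^256 ≡ 138^2 = 19044 ≡ 196 (mod 589)
10^512 ≡ 196^2 = 38416 ≡ 131 (mod 589)
588 = 512 + 64 + 8 + 4 in binary powers of 2.
So 10^588 ≡ 131 · 142 · 169 · 576 ≡ 349 (mod 589).
Since 349 ≠ 1, base 10 is a Fermat witness: 589 is composite.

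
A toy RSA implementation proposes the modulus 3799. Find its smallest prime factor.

3799 is odd.
Digit sum 28, not divisible by 3.
Ends in 9: not divisible by 5.
7: 3799 = 7·542 + 5
11: 3799 = 11·345 + 4
13: 3799 = 13·292 + 3
17: 3799 = 17·223 + 8
19: 3799 = 19·199 + 18
23: 3799 = 23·165 + 4
29: 3799 = 29·131

29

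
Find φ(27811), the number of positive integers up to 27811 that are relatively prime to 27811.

Factor: 27811 = 7 · 29 · 137.
φ(27811) = (7−1) · (29−1) · (137−1) = 6 · 28 · 136 = 22848.

22848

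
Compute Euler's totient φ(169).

Factor: 169 = 13^2.
φ(169) = 13^1·(13−1) = 156.

156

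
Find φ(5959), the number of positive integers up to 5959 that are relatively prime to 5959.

Factor: 5959 = 59 · 101.
φ(5959) = (59−1) · (101−1) = 58 · 100 = 5800.

5800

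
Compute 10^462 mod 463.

1

10^1 ≡ 10 (mod 463)
10^2 ≡ 10^2 = 100 ≡ 100 (mod 463)
10^4 ≡ 100^2 = 10000 ≡ 277 (mod 463)
10^8 ≡ 277^2 = 76729 ≡ 334 (mod 463)
10^16 ≡ 334^2 = 111556 ≡ 436 (mod 463)
10^32 ≡ 436^2 = 190096 ≡ 266 (mod 463)
10^64 ≡ 266^2 = 70756 ≡ 380 (mod 463)
10^128 ≡ 380^2 = 144400 ≡ 407 (mod 463)
10^256 ≡ 407^2 = 165649 ≡ 358 (mod 463)
462 = 256 + 128 + 64 + 8 + 4 + 2 in binary powers of 2.
So 10^462 ≡ 358 · 407 · 380 · 334 · 277 · 100 ≡ 1 (mod 463).
Since the result is 1, base 10 gives no evidence that 463 is composite.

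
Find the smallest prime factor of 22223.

22223 is odd.
Digit sum 11, not divisible by 3.
Ends in 3: not divisible by 5.
7: 22223 = 7·3174 + 5
11: 22223 = 11·2020 + 3
13: 22223 = 13·1709 + 6
17: 22223 = 17·1307 + 4
19: 22223 = 19·1169 + 12
23: 22223 = 23·966 + 5
29: 22223 = 29·766 + 9
31: 22223 = 31·716 + 27
37: 22223 = 37·600 + 23
41: 22223 = 41·542 + 1
43: 22223 = 43·516 + 35
47: 22223 = 47·472 + 39
53: 22223 = 53·419 + 16
59: 22223 = 59·376 + 39
61: 22223 = 61·364 + 19
67: 22223 = 67·331 + 46
71: 22223 = 71·313

71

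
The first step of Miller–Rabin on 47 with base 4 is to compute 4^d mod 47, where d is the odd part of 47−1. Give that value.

1

47 − 1 = 46 = 2^1 · 23, so d = 23.
4^1 ≡ 4 (mod 47)
4^2 ≡ 4^2 = 16 ≡ 16 (mod 47)
4^4 ≡ 16^2 = 256 ≡ 21 (mod 47)
4^8 ≡ 21^2 = 441 ≡ 18 (mod 47)
4^16 ≡ 18^2 = 324 ≡ 42 (mod 47)
23 = 16 + 4 + 2 + 1 in binary powers of 2.
So 4^23 ≡ 42 · 21 · 16 · 4 ≡ 1 (mod 47).
Since 4^d ≡ 1 (mod 47), base 4 does not prove 47 composite.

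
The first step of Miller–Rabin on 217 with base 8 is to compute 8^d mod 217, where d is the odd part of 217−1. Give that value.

64

217 − 1 = 216 = 2^3 · 27, so d = 27.
8^1 ≡ 8 (mod 217)
8^2 ≡ 8^2 = 64 ≡ 64 (mod 217)
8^4 ≡ 64^2 = 4096 ≡ 190 (mod 217)
8^8 ≡ 190^2 = 36100 ≡ 78 (mod 217)
8^16 ≡ 78^2 = 6084 ≡ 8 (mod 217)
27 = 16 + 8 + 2 + 1 in binary powers of 2.
So 8^27 ≡ 8 · 78 · 64 · 8 ≡ 64 (mod 217).
Squaring chain: 64 → 190 → 78; never reaches −1, so base 8 is a Miller–Rabin witness that 217 is composite.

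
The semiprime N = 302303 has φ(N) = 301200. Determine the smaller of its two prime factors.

φ(n) = (p−1)(q−1) = n − (p+q) + 1, so p + q = 302303 − 301200 + 1 = 1104.
p and q are the roots of t² − 1104t + 302303 = 0.
Discriminant: 1104² − 4·302303 = 1218816 − 1209212 = 9604; √9604 = 98.
q = (1104 − 98)/2 = 503, p = (1104 + 98)/2 = 601.
Check: 503 · 601 = 302303.

503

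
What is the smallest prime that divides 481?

13

481 is odd.
Digit sum 13, not divisible by 3.
Ends in 1: not divisible by 5.
7: 481 = 7·68 + 5
11: 481 = 11·43 + 8
13: 481 = 13·37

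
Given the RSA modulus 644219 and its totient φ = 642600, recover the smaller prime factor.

φ(n) = (p−1)(q−1) = n − (p+q) + 1, so p + q = 644219 − 642600 + 1 = 1620.
p and q are the roots of t² − 1620t + 644219 = 0.
Discriminant: 1620² − 4·644219 = 2624400 − 2576876 = 47524; √47524 = 218.
q = (1620 − 218)/2 = 701, p = (1620 + 218)/2 = 919.
Check: 701 · 919 = 644219.

701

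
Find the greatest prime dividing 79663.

67

79663 = 29 · 2747
2747 = 41 · 67
67 is prime.
So 79663 = 29 · 41 · 67; the largest prime factor is 67.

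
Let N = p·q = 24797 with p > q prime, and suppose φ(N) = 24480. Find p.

181

φ(n) = (p−1)(q−1) = n − (p+q) + 1, so p + q = 24797 − 24480 + 1 = 318.
p and q are the roots of t² − 318t + 24797 = 0.
Discriminant: 318² − 4·24797 = 101124 − 99188 = 1936; √1936 = 44.
q = (318 − 44)/2 = 137, p = (318 + 44)/2 = 181.
Check: 137 · 181 = 24797.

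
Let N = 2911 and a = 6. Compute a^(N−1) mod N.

6^1 ≡ 6 (mod 2911)
6^2 ≡ 6^2 = 36 ≡ 36 (mod 2911)
6^4 ≡ 36^2 = 1296 ≡ 1296 (mod 2911)
6^8 ≡ 1296^2 = 1679616 ≡ 2880 (mod 2911)
6^16 ≡ 2880^2 = 8294400 ≡ 961 (mod 2911)
6^32 ≡ 961^2 = 923521 ≡ 734 (mod 2911)
6^64 ≡ 734^2 = 538756 ≡ 221 (mod 2911)
6^128 ≡ 221^2 = 48841 ≡ 2265 (mod 2911)
6^256 ≡ 2265^2 = 5130225 ≡ 1043 (mod 2911)
6^512 ≡ 1043^2 = 1087849 ≡ 2046 (mod 2911)
6^1024 ≡ 2046^2 = 4186116 ≡ 98 (mod 2911)
6^2048 ≡ 98^2 = 9604 ≡ 871 (mod 2911)
2910 = 2048 + 512 + 256 + 64 + 16 + 8 + 4 + 2 in binary powers of 2.
So 6^2910 ≡ 871 · 2046 · 1043 · 221 · 961 · 2880 · 1296 · 36 ≡ 747 (mod 2911).
Since 747 ≠ 1, base 6 is a Fermat witness: 2911 is composite.

747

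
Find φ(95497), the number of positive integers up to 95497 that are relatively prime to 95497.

88704

Factor: 95497 = 29 · 37 · 89.
φ(95497) = (29−1) · (37−1) · (89−1) = 28 · 36 · 88 = 88704.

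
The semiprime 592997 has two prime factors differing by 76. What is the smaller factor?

Since p = q + 76, we have 592997 = q(q + 76), so q² + 76q − 592997 = 0.
Discriminant: 76² + 4·592997 = 5776 + 2371988 = 2377764; √2377764 = 1542.
q = (−76 + 1542)/2 = 733, and p = q + 76 = 809.
Check: 733 · 809 = 592997.

733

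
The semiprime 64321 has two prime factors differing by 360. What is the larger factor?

Since p = q + 360, we have 64321 = q(q + 360), so q² + 360q − 64321 = 0.
Discriminant: 360² + 4·64321 = 129600 + 257284 = 386884; √386884 = 622.
q = (−360 + 622)/2 = 131, and p = q + 360 = 491.
Check: 131 · 491 = 64321.

491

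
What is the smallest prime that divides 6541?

31

6541 is odd.
Digit sum 16, not divisible by 3.
Ends in 1: not divisible by 5.
7: 6541 = 7·934 + 3
11: 6541 = 11·594 + 7
13: 6541 = 13·503 + 2
17: 6541 = 17·384 + 13
19: 6541 = 19·344 + 5
23: 6541 = 23·284 + 9
29: 6541 = 29·225 + 16
31: 6541 = 31·211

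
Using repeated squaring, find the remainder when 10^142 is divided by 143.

10^1 ≡ 10 (mod 143)
10^2 ≡ 10^2 = 100 ≡ 100 (mod 143)
10^4 ≡ 100^2 = 10000 ≡ 133 (mod 143)
10^8 ≡ 133^2 = 17689 ≡ 100 (mod 143)
10^16 ≡ 100^2 = 10000 ≡ 133 (mod 143)
10^32 ≡ 133^2 = 17689 ≡ 100 (mod 143)
10^64 ≡ 100^2 = 10000 ≡ 133 (mod 143)
10^128 ≡ 133^2 = 17689 ≡ 100 (mod 143)
142 = 128 + 8 + 4 + 2 in binary powers of 2.
So 10^142 ≡ 100 · 100 · 133 · 100 ≡ 133 (mod 143).
Since 133 ≠ 1, base 10 is a Fermat witness: 143 is composite.

133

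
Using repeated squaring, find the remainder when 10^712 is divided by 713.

10^1 ≡ 10 (mod 713)
10^2 ≡ 10^2 = 100 ≡ 100 (mod 713)
10^4 ≡ 100^2 = 10000 ≡ 18 (mod 713)
10^8 ≡ 18^2 = 324 ≡ 324 (mod 713)
10^16 ≡ 324^2 = 104976 ≡ 165 (mod 713)
10^32 ≡ 165^2 = 27225 ≡ 131 (mod 713)
10^64 ≡ 131^2 = 17161 ≡ 49 (mod 713)
10^128 ≡ 49^2 = 2401 ≡ 262 (mod 713)
10^256 ≡ 262^2 = 68644 ≡ 196 (mod 713)
10^512 ≡ 196^2 = 38416 ≡ 627 (mod 713)
712 = 512 + 128 + 64 + 8 in binary powers of 2.
So 10^712 ≡ 627 · 262 · 49 · 324 ≡ 485 (mod 713).
Since 485 ≠ 1, base 10 is a Fermat witness: 713 is composite.

485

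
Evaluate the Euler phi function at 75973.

Factor: 75973 = 17 · 41 · 109.
φ(75973) = (17−1) · (41−1) · (109−1) = 16 · 40 · 108 = 69120.

69120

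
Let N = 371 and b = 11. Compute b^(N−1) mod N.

11^1 ≡ 11 (mod 371)
11^2 ≡ 11^2 = 121 ≡ 121 (mod 371)
11^4 ≡ 121^2 = 14641 ≡ 172 (mod 371)
11^8 ≡ 172^2 = 29584 ≡ 275 (mod 371)
11^16 ≡ 275^2 = 75625 ≡ 312 (mod 371)
11^32 ≡ 312^2 = 97344 ≡ 142 (mod 371)
11^64 ≡ 142^2 = 20164 ≡ 130 (mod 371)
11^128 ≡ 130^2 = 16900 ≡ 205 (mod 371)
11^256 ≡ 205^2 = 42025 ≡ 102 (mod 371)
370 = 256 + 64 + 32 + 16 + 2 in binary powers of 2.
So 11^370 ≡ 102 · 130 · 142 · 312 · 121 ≡ 354 (mod 371).
Since 354 ≠ 1, base 11 is a Fermat witness: 371 is composite.

354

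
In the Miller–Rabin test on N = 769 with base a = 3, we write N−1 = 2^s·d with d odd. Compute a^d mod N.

27

769 − 1 = 768 = 2^8 · 3, so d = 3.
3^1 ≡ 3 (mod 769)
3^2 ≡ 3^2 = 9 ≡ 9 (mod 769)
3 = 2 + 1 in binary powers of 2.
So 3^3 ≡ 9 · 3 ≡ 27 (mod 769).
Squaring chain: 27 → 729 → 62 → 768 → 1 → 1 → 1 → 1; reaches −1, so base 3 does not prove 769 composite.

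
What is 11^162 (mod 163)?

1

11^1 ≡ 11 (mod 163)
11^2 ≡ 11^2 = 121 ≡ 121 (mod 163)
11^4 ≡ 121^2 = 14641 ≡ 134 (mod 163)
11^8 ≡ 134^2 = 17956 ≡ 26 (mod 163)
11^16 ≡ 26^2 = 676 ≡ 24 (mod 163)
11^32 ≡ 24^2 = 576 ≡ 87 (mod 163)
11^64 ≡ 87^2 = 7569 ≡ 71 (mod 163)
11^128 ≡ 71^2 = 5041 ≡ 151 (mod 163)
162 = 128 + 32 + 2 in binary powers of 2.
So 11^162 ≡ 151 · 87 · 121 ≡ 1 (mod 163).
Since the result is 1, base 11 gives no evidence that 163 is composite.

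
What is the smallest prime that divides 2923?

2923 is odd.
Digit sum 16, not divisible by 3.
Ends in 3: not divisible by 5.
7: 2923 = 7·417 + 4
11: 2923 = 11·265 + 8
13: 2923 = 13·224 + 11
17: 2923 = 17·171 + 16
19: 2923 = 19·153 + 16
23: 2923 = 23·127 + 2
29: 2923 = 29·100 + 23
31: 2923 = 31·94 + 9
37: 2923 = 37·79

37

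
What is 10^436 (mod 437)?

10^1 ≡ 10 (mod 437)
10^2 ≡ 10^2 = 100 ≡ 100 (mod 437)
10^4 ≡ 100^2 = 10000 ≡ 386 (mod 437)
10^8 ≡ 386^2 = 148996 ≡ 416 (mod 437)
10^16 ≡ 416^2 = 173056 ≡ 4 (mod 437)
10^32 ≡ 4^2 = 16 ≡ 16 (mod 437)
10^64 ≡ 16^2 = 256 ≡ 256 (mod 437)
10^128 ≡ 256^2 = 65536 ≡ 423 (mod 437)
10^256 ≡ 423^2 = 178929 ≡ 196 (mod 437)
436 = 256 + 128 + 32 + 16 + 4 in binary powers of 2.
So 10^436 ≡ 196 · 423 · 16 · 4 · 386 ≡ 101 (mod 437).
Since 101 ≠ 1, base 10 is a Fermat witness: 437 is composite.

101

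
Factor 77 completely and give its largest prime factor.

11

77 = 7 · 11
11 is prime.
So 77 = 7 · 11; the largest prime factor is 11.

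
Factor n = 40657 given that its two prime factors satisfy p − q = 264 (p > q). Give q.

109

Since p = q + 264, we have 40657 = q(q + 264), so q² + 264q − 40657 = 0.
Discriminant: 264² + 4·40657 = 69696 + 162628 = 232324; √232324 = 482.
q = (−264 + 482)/2 = 109, and p = q + 264 = 373.
Check: 109 · 373 = 40657.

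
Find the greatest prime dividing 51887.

51887 = 11 · 4717
4717 = 53 · 89
89 is prime.
So 51887 = 11 · 53 · 89; the largest prime factor is 89.

89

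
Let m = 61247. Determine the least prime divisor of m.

61247 is odd.
Digit sum 20, not divisible by 3.
Ends in 7: not divisible by 5.
7: 61247 = 7·8749 + 4
11: 61247 = 11·5567 + 10
13: 61247 = 13·4711 + 4
17: 61247 = 17·3602 + 13
19: 61247 = 19·3223 + 10
23: 61247 = 23·2662 + 21
29: 61247 = 29·2111 + 28
31: 61247 = 31·1975 + 22
37: 61247 = 37·1655 + 12
41: 61247 = 41·1493 + 34
43: 61247 = 43·1424 + 15
47: 61247 = 47·1303 + 6
53: 61247 = 53·1155 + 32
59: 61247 = 59·1038 + 5
61: 61247 = 61·1004 + 3
67: 61247 = 67·914 + 9
71: 61247 = 71·862 + 45
73: 61247 = 73·839

73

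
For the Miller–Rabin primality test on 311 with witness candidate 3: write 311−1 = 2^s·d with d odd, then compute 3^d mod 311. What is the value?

311 − 1 = 310 = 2^1 · 155, so d = 155.
3^1 ≡ 3 (mod 311)
3^2 ≡ 3^2 = 9 ≡ 9 (mod 311)
3^4 ≡ 9^2 = 81 ≡ 81 (mod 311)
3^8 ≡ 81^2 = 6561 ≡ 30 (mod 311)
3^16 ≡ 30^2 = 900 ≡ 278 (mod 311)
3^32 ≡ 278^2 = 77284 ≡ 156 (mod 311)
3^64 ≡ 156^2 = 24336 ≡ 78 (mod 311)
3^128 ≡ 78^2 = 6084 ≡ 175 (mod 311)
155 = 128 + 16 + 8 + 2 + 1 in binary powers of 2.
So 3^155 ≡ 175 · 278 · 30 · 9 · 3 ≡ 1 (mod 311).
Since 3^d ≡ 1 (mod 311), base 3 does not prove 311 composite.

1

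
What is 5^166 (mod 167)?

1

5^1 ≡ 5 (mod 167)
5^2 ≡ 5^2 = 25 ≡ 25 (mod 167)
5^4 ≡ 25^2 = 625 ≡ 124 (mod 167)
5^8 ≡ 124^2 = 15376 ≡ 12 (mod 167)
5^16 ≡ 12^2 = 144 ≡ 144 (mod 167)
5^32 ≡ 144^2 = 20736 ≡ 28 (mod 167)
5^64 ≡ 28^2 = 784 ≡ 116 (mod 167)
5^128 ≡ 116^2 = 13456 ≡ 96 (mod 167)
166 = 128 + 32 + 4 + 2 in binary powers of 2.
So 5^166 ≡ 96 · 28 · 124 · 25 ≡ 1 (mod 167).
Since the result is 1, base 5 gives no evidence that 167 is composite.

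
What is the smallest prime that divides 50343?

50343 is odd.
Digit sum 15, divisible by 3.

3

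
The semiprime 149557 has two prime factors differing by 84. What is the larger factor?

431

Since p = q + 84, we have 149557 = q(q + 84), so q² + 84q − 149557 = 0.
Discriminant: 84² + 4·149557 = 7056 + 598228 = 605284; √605284 = 778.
q = (−84 + 778)/2 = 347, and p = q + 84 = 431.
Check: 347 · 431 = 149557.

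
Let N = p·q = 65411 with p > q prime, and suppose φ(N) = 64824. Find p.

439

φ(n) = (p−1)(q−1) = n − (p+q) + 1, so p + q = 65411 − 64824 + 1 = 588.
p and q are the roots of t² − 588t + 65411 = 0.
Discriminant: 588² − 4·65411 = 345744 − 261644 = 84100; √84100 = 290.
q = (588 − 290)/2 = 149, p = (588 + 290)/2 = 439.
Check: 149 · 439 = 65411.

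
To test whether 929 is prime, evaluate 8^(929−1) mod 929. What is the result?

8^1 ≡ 8 (mod 929)
8^2 ≡ 8^2 = 64 ≡ 64 (mod 929)
8^4 ≡ 64^2 = 4096 ≡ 380 (mod 929)
8^8 ≡ 380^2 = 144400 ≡ 405 (mod 929)
8^16 ≡ 405^2 = 164025 ≡ 521 (mod 929)
8^32 ≡ 521^2 = 271441 ≡ 173 (mod 929)
8^64 ≡ 173^2 = 29929 ≡ 201 (mod 929)
8^128 ≡ 201^2 = 40401 ≡ 454 (mod 929)
8^256 ≡ 454^2 = 206116 ≡ 807 (mod 929)
8^512 ≡ 807^2 = 651249 ≡ 20 (mod 929)
928 = 512 + 256 + 128 + 32 in binary powers of 2.
So 8^928 ≡ 20 · 807 · 454 · 173 ≡ 1 (mod 929).
Since the result is 1, base 8 gives no evidence that 929 is composite.

1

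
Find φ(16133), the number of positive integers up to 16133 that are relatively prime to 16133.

13824

Factor: 16133 = 13 · 17 · 73.
φ(16133) = (13−1) · (17−1) · (73−1) = 12 · 16 · 72 = 13824.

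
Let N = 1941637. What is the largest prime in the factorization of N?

71

1941637 = 23 · 84419
84419 = 29 · 2911
2911 = 41 · 71
71 is prime.
So 1941637 = 23 · 29 · 41 · 71; the largest prime factor is 71.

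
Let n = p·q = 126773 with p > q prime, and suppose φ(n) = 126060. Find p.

φ(n) = (p−1)(q−1) = n − (p+q) + 1, so p + q = 126773 − 126060 + 1 = 714.
p and q are the roots of t² − 714t + 126773 = 0.
Discriminant: 714² − 4·126773 = 509796 − 507092 = 2704; √2704 = 52.
q = (714 − 52)/2 = 331, p = (714 + 52)/2 = 383.
Check: 331 · 383 = 126773.

383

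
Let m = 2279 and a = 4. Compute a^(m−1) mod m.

4^1 ≡ 4 (mod 2279)
4^2 ≡ 4^2 = 16 ≡ 16 (mod 2279)
4^4 ≡ 16^2 = 256 ≡ 256 (mod 2279)
4^8 ≡ 256^2 = 65536 ≡ 1724 (mod 2279)
4^16 ≡ 1724^2 = 2972176 ≡ 360 (mod 2279)
4^32 ≡ 360^2 = 129600 ≡ 1976 (mod 2279)
4^64 ≡ 1976^2 = 3904576 ≡ 649 (mod 2279)
4^128 ≡ 649^2 = 421201 ≡ 1865 (mod 2279)
4^256 ≡ 1865^2 = 3478225 ≡ 471 (mod 2279)
4^512 ≡ 471^2 = 221841 ≡ 778 (mod 2279)
4^1024 ≡ 778^2 = 605284 ≡ 1349 (mod 2279)
4^2048 ≡ 1349^2 = 1819801 ≡ 1159 (mod 2279)
2278 = 2048 + 128 + 64 + 32 + 4 + 2 in binary powers of 2.
So 4^2278 ≡ 1159 · 1865 · 649 · 1976 · 256 · 16 ≡ 1526 (mod 2279).
Since 1526 ≠ 1, base 4 is a Fermat witness: 2279 is composite.

1526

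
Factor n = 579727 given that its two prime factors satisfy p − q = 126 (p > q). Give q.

Since p = q + 126, we have 579727 = q(q + 126), so q² + 126q − 579727 = 0.
Discriminant: 126² + 4·579727 = 15876 + 2318908 = 2334784; √2334784 = 1528.
q = (−126 + 1528)/2 = 701, and p = q + 126 = 827.
Check: 701 · 827 = 579727.

701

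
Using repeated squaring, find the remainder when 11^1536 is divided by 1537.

1022

11^1 ≡ 11 (mod 1537)
11^2 ≡ 11^2 = 121 ≡ 121 (mod 1537)
11^4 ≡ 121^2 = 14641 ≡ 808 (mod 1537)
11^8 ≡ 808^2 = 652864 ≡ 1176 (mod 1537)
11^16 ≡ 1176^2 = 1382976 ≡ 1213 (mod 1537)
11^32 ≡ 1213^2 = 1471369 ≡ 460 (mod 1537)
11^64 ≡ 460^2 = 211600 ≡ 1031 (mod 1537)
11^128 ≡ 1031^2 = 1062961 ≡ 894 (mod 1537)
11^256 ≡ 894^2 = 799236 ≡ 1533 (mod 1537)
11^512 ≡ 1533^2 = 2350089 ≡ 16 (mod 1537)
11^1024 ≡ 16^2 = 256 ≡ 256 (mod 1537)
1536 = 1024 + 512 in binary powers of 2.
So 11^1536 ≡ 256 · 16 ≡ 1022 (mod 1537).
Since 1022 ≠ 1, base 11 is a Fermat witness: 1537 is composite.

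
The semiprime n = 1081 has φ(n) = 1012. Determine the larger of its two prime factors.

47

φ(n) = (p−1)(q−1) = n − (p+q) + 1, so p + q = 1081 − 1012 + 1 = 70.
p and q are the roots of t² − 70t + 1081 = 0.
Discriminant: 70² − 4·1081 = 4900 − 4324 = 576; √576 = 24.
q = (70 − 24)/2 = 23, p = (70 + 24)/2 = 47.
Check: 23 · 47 = 1081.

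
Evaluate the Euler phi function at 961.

Factor: 961 = 31^2.
φ(961) = 31^1·(31−1) = 930.

930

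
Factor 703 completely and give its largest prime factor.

703 = 19 · 37
37 is prime.
So 703 = 19 · 37; the largest prime factor is 37.

37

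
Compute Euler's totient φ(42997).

Factor: 42997 = 19 · 31 · 73.
φ(42997) = (19−1) · (31−1) · (73−1) = 18 · 30 · 72 = 38880.

38880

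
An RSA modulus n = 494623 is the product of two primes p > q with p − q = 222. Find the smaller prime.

601

Since p = q + 222, we have 494623 = q(q + 222), so q² + 222q − 494623 = 0.
Discriminant: 222² + 4·494623 = 49284 + 1978492 = 2027776; √2027776 = 1424.
q = (−222 + 1424)/2 = 601, and p = q + 222 = 823.
Check: 601 · 823 = 494623.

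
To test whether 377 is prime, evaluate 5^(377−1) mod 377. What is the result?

5^1 ≡ 5 (mod 377)
5^2 ≡ 5^2 = 25 ≡ 25 (mod 377)
5^4 ≡ 25^2 = 625 ≡ 248 (mod 377)
5^8 ≡ 248^2 = 61504 ≡ 53 (mod 377)
5^16 ≡ 53^2 = 2809 ≡ 170 (mod 377)
5^32 ≡ 170^2 = 28900 ≡ 248 (mod 377)
5^64 ≡ 248^2 = 61504 ≡ 53 (mod 377)
5^128 ≡ 53^2 = 2809 ≡ 170 (mod 377)
5^256 ≡ 170^2 = 28900 ≡ 248 (mod 377)
376 = 256 + 64 + 32 + 16 + 8 in binary powers of 2.
So 5^376 ≡ 248 · 53 · 248 · 170 · 53 ≡ 326 (mod 377).
Since 326 ≠ 1, base 5 is a Fermat witness: 377 is composite.

326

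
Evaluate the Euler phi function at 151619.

137376

Factor: 151619 = 13 · 107 · 109.
φ(151619) = (13−1) · (107−1) · (109−1) = 12 · 106 · 108 = 137376.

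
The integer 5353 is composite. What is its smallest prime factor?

53

5353 is odd.
Digit sum 16, not divisible by 3.
Ends in 3: not divisible by 5.
7: 5353 = 7·764 + 5
11: 5353 = 11·486 + 7
13: 5353 = 13·411 + 10
17: 5353 = 17·314 + 15
19: 5353 = 19·281 + 14
23: 5353 = 23·232 + 17
29: 5353 = 29·184 + 17
31: 5353 = 31·172 + 21
37: 5353 = 37·144 + 25
41: 5353 = 41·130 + 23
43: 5353 = 43·124 + 21
47: 5353 = 47·113 + 42
53: 5353 = 53·101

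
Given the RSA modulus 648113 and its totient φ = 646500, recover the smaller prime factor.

φ(n) = (p−1)(q−1) = n − (p+q) + 1, so p + q = 648113 − 646500 + 1 = 1614.
p and q are the roots of t² − 1614t + 648113 = 0.
Discriminant: 1614² − 4·648113 = 2604996 − 2592452 = 12544; √12544 = 112.
q = (1614 − 112)/2 = 751, p = (1614 + 112)/2 = 863.
Check: 751 · 863 = 648113.

751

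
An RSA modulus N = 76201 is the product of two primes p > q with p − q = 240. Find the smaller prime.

Since p = q + 240, we have 76201 = q(q + 240), so q² + 240q − 76201 = 0.
Discriminant: 240² + 4·76201 = 57600 + 304804 = 362404; √362404 = 602.
q = (−240 + 602)/2 = 181, and p = q + 240 = 421.
Check: 181 · 421 = 76201.

181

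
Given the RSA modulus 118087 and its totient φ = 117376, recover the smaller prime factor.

263

φ(n) = (p−1)(q−1) = n − (p+q) + 1, so p + q = 118087 − 117376 + 1 = 712.
p and q are the roots of t² − 712t + 118087 = 0.
Discriminant: 712² − 4·118087 = 506944 − 472348 = 34596; √34596 = 186.
q = (712 − 186)/2 = 263, p = (712 + 186)/2 = 449.
Check: 263 · 449 = 118087.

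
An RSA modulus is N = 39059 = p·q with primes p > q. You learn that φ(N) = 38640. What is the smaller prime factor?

139

φ(n) = (p−1)(q−1) = n − (p+q) + 1, so p + q = 39059 − 38640 + 1 = 420.
p and q are the roots of t² − 420t + 39059 = 0.
Discriminant: 420² − 4·39059 = 176400 − 156236 = 20164; √20164 = 142.
q = (420 − 142)/2 = 139, p = (420 + 142)/2 = 281.
Check: 139 · 281 = 39059.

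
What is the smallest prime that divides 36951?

36951 is odd.
Digit sum 24, divisible by 3.

3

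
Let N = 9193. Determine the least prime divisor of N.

29

9193 is odd.
Digit sum 22, not divisible by 3.
Ends in 3: not divisible by 5.
7: 9193 = 7·1313 + 2
11: 9193 = 11·835 + 8
13: 9193 = 13·707 + 2
17: 9193 = 17·540 + 13
19: 9193 = 19·483 + 16
23: 9193 = 23·399 + 16
29: 9193 = 29·317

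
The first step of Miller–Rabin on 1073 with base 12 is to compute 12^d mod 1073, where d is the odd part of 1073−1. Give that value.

423

1073 − 1 = 1072 = 2^4 · 67, so d = 67.
12^1 ≡ 12 (mod 1073)
12^2 ≡ 12^2 = 144 ≡ 144 (mod 1073)
12^4 ≡ 144^2 = 20736 ≡ 349 (mod 1073)
12^8 ≡ 349^2 = 121801 ≡ 552 (mod 1073)
12^16 ≡ 552^2 = 304704 ≡ 1045 (mod 1073)
12^32 ≡ 1045^2 = 1092025 ≡ 784 (mod 1073)
12^64 ≡ 784^2 = 614656 ≡ 900 (mod 1073)
67 = 64 + 2 + 1 in binary powers of 2.
So 12^67 ≡ 900 · 144 · 12 ≡ 423 (mod 1073).
Squaring chain: 423 → 811 → 1045 → 784; never reaches −1, so base 12 is a Miller–Rabin witness that 1073 is composite.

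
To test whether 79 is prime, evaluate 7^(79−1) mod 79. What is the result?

1

7^1 ≡ 7 (mod 79)
7^2 ≡ 7^2 = 49 ≡ 49 (mod 79)
7^4 ≡ 49^2 = 2401 ≡ 31 (mod 79)
7^8 ≡ 31^2 = 961 ≡ 13 (mod 79)
7^16 ≡ 13^2 = 169 ≡ 11 (mod 79)
7^32 ≡ 11^2 = 121 ≡ 42 (mod 79)
7^64 ≡ 42^2 = 1764 ≡ 26 (mod 79)
78 = 64 + 8 + 4 + 2 in binary powers of 2.
So 7^78 ≡ 26 · 13 · 31 · 49 ≡ 1 (mod 79).
Since the result is 1, base 7 gives no evidence that 79 is composite.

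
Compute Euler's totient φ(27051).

Factor: 27051 = 3 · 71 · 127.
φ(27051) = (3−1) · (71−1) · (127−1) = 2 · 70 · 126 = 17640.

17640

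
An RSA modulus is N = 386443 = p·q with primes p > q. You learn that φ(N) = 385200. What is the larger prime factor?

643

φ(n) = (p−1)(q−1) = n − (p+q) + 1, so p + q = 386443 − 385200 + 1 = 1244.
p and q are the roots of t² − 1244t + 386443 = 0.
Discriminant: 1244² − 4·386443 = 1547536 − 1545772 = 1764; √1764 = 42.
q = (1244 − 42)/2 = 601, p = (1244 + 42)/2 = 643.
Check: 601 · 643 = 386443.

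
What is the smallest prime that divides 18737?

18737 is odd.
Digit sum 26, not divisible by 3.
Ends in 7: not divisible by 5.
7: 18737 = 7·2676 + 5
11: 18737 = 11·1703 + 4
13: 18737 = 13·1441 + 4
17: 18737 = 17·1102 + 3
19: 18737 = 19·986 + 3
23: 18737 = 23·814 + 15
29: 18737 = 29·646 + 3
31: 18737 = 31·604 + 13
37: 18737 = 37·506 + 15
41: 18737 = 41·457

41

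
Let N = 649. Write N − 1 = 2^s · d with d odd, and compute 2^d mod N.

519

649 − 1 = 648 = 2^3 · 81, so d = 81.
2^1 ≡ 2 (mod 649)
2^2 ≡ 2^2 = 4 ≡ 4 (mod 649)
2^4 ≡ 4^2 = 16 ≡ 16 (mod 649)
2^8 ≡ 16^2 = 256 ≡ 256 (mod 649)
2^16 ≡ 256^2 = 65536 ≡ 636 (mod 649)
2^32 ≡ 636^2 = 404496 ≡ 169 (mod 649)
2^64 ≡ 169^2 = 28561 ≡ 5 (mod 649)
81 = 64 + 16 + 1 in binary powers of 2.
So 2^81 ≡ 5 · 636 · 2 ≡ 519 (mod 649).
Squaring chain: 519 → 26 → 27; never reaches −1, so base 2 is a Miller–Rabin witness that 649 is composite.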